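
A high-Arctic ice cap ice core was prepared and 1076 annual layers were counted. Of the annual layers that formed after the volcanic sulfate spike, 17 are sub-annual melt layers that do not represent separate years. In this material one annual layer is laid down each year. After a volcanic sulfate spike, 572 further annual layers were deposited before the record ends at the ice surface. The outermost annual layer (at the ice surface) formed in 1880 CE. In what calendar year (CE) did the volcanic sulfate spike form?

There are 572 annual layers younger than the volcanic sulfate spike.
572 − 17 false = 555 true annual layers after the volcanic sulfate spike.
1880 − 555 = 1325 CE.

1325 CE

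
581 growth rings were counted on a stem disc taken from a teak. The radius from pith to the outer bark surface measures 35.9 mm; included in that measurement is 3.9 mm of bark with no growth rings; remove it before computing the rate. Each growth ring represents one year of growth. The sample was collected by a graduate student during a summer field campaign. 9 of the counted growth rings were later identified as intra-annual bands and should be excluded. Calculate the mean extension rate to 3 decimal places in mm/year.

After corrections the count is 581 − 9 = 572 growth rings.
The growth record spans 35.9 − 3.9 = 32.0 mm.
32.0 mm over 572 years gives 32.0 / 572 ≈ 0.056 mm/year.

0.056 mm/year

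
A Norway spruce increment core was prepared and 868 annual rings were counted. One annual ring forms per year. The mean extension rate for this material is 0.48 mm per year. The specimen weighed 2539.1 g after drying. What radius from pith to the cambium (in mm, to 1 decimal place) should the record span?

The record spans 868 years at 0.48 mm per year.
Length ≈ 0.48 × 868 = 416.6 mm.

416.6 mm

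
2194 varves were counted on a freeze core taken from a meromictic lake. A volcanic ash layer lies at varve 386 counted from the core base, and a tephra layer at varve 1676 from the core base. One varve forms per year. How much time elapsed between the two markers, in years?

1290 yr

Separation: 1676 − 386 = 1290 varves.
That is 1290 years at one varve per year.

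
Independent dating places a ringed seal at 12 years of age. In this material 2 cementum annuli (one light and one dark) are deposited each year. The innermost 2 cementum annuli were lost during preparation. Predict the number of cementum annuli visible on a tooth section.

Expected cementum annuli: 12 × 2 = 24.
Less the 2 uncaptured cementum annuli: 24 − 2 = 22.

22 cementum annuli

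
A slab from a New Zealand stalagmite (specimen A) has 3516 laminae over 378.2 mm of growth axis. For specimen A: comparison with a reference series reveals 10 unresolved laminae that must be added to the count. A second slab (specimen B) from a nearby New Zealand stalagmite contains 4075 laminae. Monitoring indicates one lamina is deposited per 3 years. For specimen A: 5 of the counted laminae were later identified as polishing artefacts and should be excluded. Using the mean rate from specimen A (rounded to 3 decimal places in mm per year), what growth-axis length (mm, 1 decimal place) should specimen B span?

440.1 mm

Specimen A: after corrections the count is 3516 − 5 + 10 = 3521 laminae.
Specimen A: at 3 years per lamina, 3521 × 3 = 10563 years.
A: 378.2 mm over 10563 years gives 378.2 / 10563 ≈ 0.036 mm/year.
Specimen B: 4075 laminae at 3 years each span 4075 × 3 = 12225 years. For B, 0.036 mm/year × 12225 years = 440.1 mm.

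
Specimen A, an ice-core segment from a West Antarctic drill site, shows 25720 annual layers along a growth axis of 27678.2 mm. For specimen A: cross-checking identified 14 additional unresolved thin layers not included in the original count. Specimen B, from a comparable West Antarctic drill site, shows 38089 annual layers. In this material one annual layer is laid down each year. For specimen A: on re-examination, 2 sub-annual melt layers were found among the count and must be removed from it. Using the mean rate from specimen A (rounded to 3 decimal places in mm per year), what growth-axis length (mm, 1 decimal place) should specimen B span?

40983.8 mm

Specimen A: true annual layer count = 25720 − 2 + 14 = 25732.
A: Extension rate ≈ 27678.2 / 25732 = 1.076 mm/year.
Length of B = 1.076 × 38089 = 40983.8 mm.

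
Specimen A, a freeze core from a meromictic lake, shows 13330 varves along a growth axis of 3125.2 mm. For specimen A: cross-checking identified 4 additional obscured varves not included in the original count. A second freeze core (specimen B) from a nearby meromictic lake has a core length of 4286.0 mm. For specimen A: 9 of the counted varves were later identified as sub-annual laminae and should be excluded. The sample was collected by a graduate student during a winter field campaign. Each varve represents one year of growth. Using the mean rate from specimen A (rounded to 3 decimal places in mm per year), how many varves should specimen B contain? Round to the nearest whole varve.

Specimen A: true varve count = 13330 − 9 + 4 = 13325.
A: Extension rate ≈ 3125.2 / 13325 = 0.235 mm per year.
B spans 4286.0 / 0.235 = 18238.30 years ≈ 18238 varves.

18238 varves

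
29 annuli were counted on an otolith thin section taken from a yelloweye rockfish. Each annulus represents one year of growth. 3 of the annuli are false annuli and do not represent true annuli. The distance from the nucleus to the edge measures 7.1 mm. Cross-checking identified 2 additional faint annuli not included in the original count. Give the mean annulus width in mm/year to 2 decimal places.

0.25 mm/year

True annulus count = 29 − 3 + 2 = 28.
Mean rate = 7.1 mm / 28 years ≈ 0.25 mm/year.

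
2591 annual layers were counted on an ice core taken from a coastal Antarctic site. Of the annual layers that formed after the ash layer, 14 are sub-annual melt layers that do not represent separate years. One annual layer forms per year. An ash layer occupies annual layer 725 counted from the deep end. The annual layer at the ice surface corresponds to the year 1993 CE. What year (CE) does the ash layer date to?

141 CE

Between annual layer 725 and the ice surface there are 2591 − 725 = 1866 annual layers.
Removing the 14 false annual layers leaves 1866 − 14 = 1852 true annual layers beyond the ash layer.
1993 − 1852 = 141 CE.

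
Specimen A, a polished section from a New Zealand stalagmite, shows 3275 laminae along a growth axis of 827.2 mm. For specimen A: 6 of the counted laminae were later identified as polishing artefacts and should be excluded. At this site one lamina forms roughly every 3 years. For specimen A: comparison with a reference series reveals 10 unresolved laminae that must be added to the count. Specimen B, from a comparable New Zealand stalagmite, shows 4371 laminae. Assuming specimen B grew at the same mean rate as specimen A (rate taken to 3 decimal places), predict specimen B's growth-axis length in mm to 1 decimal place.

1101.5 mm

Specimen A: correcting the raw count gives 3275 − 6 + 10 = 3279 true laminae.
Specimen A: 3279 laminae at 3 years each span 3279 × 3 = 9837 years.
A: 827.2 mm over 9837 years gives 827.2 / 9837 ≈ 0.084 mm/yr.
Specimen B: 4371 laminae at 3 years each span 4371 × 3 = 13113 years. B's length ≈ 0.084 × 13113 = 1101.5 mm.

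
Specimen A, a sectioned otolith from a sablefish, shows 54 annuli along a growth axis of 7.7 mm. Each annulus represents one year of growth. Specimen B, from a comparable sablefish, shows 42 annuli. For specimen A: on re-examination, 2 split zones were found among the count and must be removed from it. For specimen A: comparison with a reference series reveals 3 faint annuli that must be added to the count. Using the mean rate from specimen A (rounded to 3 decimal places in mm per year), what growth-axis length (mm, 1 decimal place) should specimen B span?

5.9 mm

Specimen A: adjusted count: 54 − 2 + 3 = 55 annuli.
A: Mean rate = 7.7 mm / 55 years ≈ 0.140 mm/yr.
Length of B = 0.140 × 42 = 5.9 mm.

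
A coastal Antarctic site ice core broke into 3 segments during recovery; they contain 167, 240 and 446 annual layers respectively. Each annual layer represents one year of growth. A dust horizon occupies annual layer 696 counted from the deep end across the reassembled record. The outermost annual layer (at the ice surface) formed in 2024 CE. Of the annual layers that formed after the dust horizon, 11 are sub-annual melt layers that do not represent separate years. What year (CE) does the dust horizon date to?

Total annual layers = 167 + 240 + 446 = 853.
853 − 696 = 157 annual layers lie beyond the dust horizon toward the ice surface.
Removing the 11 false annual layers leaves 157 − 11 = 146 true annual layers beyond the dust horizon.
2024 − 146 = 1878 CE.

1878 CE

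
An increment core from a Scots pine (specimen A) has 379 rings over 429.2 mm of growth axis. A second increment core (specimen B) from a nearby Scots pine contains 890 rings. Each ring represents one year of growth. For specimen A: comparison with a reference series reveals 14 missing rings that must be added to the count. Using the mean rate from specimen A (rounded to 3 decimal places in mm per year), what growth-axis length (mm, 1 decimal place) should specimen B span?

Specimen A: true ring count = 379 + 14 = 393.
A: Extension rate ≈ 429.2 / 393 = 1.092 mm/yr.
B's length ≈ 1.092 × 890 = 971.9 mm.

971.9 mm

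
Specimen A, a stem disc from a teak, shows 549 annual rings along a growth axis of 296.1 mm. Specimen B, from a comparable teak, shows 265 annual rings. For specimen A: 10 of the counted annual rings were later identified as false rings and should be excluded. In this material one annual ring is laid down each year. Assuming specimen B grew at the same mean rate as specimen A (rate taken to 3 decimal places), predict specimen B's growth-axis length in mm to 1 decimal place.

Specimen A: true annual ring count = 549 − 10 = 539.
A: Extension rate ≈ 296.1 / 539 = 0.549 mm/year.
For B, 0.549 mm/year × 265 years = 145.5 mm.

145.5 mm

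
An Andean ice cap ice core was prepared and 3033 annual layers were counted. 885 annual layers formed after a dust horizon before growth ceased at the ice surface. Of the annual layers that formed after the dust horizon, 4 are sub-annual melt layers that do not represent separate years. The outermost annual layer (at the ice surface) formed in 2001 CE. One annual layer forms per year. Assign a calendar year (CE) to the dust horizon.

885 annual layers post-date the dust horizon.
885 − 4 false = 881 true annual layers after the dust horizon.
The annual layer at the ice surface is 2001 CE, so the dust horizon dates to 2001 − 881 = 1120 CE.

1120 CE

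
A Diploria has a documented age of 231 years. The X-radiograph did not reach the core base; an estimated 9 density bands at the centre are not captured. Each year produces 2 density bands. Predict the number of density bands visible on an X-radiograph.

453 density bands

231 years at 2 density bands per year gives 231 × 2 = 462 density bands.
Subtracting the 9 density bands not captured gives 462 − 9 = 453 density bands in the record.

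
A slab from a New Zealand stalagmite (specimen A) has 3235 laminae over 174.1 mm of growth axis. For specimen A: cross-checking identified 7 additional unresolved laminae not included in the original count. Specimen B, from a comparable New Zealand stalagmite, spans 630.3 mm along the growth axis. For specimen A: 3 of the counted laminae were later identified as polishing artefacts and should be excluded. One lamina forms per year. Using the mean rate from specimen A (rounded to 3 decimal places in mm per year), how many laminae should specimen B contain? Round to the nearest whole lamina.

Specimen A: correcting the raw count gives 3235 − 3 + 7 = 3239 true laminae.
A: 174.1 mm over 3239 years gives 174.1 / 3239 ≈ 0.054 mm/yr.
B spans 630.3 / 0.054 = 11672.22 years ≈ 11672 laminae.

11672 laminae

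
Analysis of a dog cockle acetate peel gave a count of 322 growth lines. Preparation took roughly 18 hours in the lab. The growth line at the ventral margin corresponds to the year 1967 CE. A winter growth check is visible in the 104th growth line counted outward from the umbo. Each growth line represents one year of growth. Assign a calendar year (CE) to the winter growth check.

1749 CE

322 − 104 = 218 growth lines lie beyond the winter growth check toward the ventral margin.
1967 − 218 = 1749 CE.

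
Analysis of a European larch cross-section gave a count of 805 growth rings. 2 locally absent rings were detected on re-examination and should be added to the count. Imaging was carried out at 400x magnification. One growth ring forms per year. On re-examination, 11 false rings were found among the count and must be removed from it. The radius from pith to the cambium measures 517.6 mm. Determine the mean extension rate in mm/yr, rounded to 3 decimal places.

0.650 mm/yr

True growth ring count = 805 − 11 + 2 = 796.
Extension rate ≈ 517.6 / 796 = 0.650 mm/yr.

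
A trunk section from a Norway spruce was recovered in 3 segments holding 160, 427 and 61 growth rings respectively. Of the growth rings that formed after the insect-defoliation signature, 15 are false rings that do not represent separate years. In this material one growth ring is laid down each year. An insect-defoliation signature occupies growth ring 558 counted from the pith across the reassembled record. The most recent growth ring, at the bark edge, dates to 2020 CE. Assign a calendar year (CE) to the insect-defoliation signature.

Total growth rings = 160 + 427 + 61 = 648.
648 − 558 = 90 growth rings lie beyond the insect-defoliation signature toward the bark edge.
Removing the 15 false growth rings leaves 90 − 15 = 75 true growth rings beyond the insect-defoliation signature.
2020 − 75 = 1945 CE.

1945 CE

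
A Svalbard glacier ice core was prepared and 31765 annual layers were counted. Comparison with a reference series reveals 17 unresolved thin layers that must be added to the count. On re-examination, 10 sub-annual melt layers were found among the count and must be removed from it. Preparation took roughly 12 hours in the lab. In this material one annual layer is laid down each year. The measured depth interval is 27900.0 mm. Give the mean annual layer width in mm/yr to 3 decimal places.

0.878 mm/yr

True annual layer count = 31765 − 10 + 17 = 31772.
Extension rate ≈ 27900.0 / 31772 = 0.878 mm/yr.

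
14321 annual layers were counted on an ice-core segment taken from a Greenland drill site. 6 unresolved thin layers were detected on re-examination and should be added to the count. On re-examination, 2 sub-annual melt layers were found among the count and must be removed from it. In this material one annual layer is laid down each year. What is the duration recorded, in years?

True annual layer count = 14321 − 2 + 6 = 14325.
One annual layer per year makes the duration 14325 years.

14325 yr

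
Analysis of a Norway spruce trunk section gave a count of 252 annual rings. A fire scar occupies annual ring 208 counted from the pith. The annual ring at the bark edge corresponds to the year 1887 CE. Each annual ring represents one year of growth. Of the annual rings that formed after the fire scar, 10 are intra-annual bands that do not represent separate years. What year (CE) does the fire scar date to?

252 − 208 = 44 annual rings lie beyond the fire scar toward the bark edge.
Excluding 10 false annual rings: 44 − 10 = 34.
1887 − 34 = 1853 CE.

1853 CE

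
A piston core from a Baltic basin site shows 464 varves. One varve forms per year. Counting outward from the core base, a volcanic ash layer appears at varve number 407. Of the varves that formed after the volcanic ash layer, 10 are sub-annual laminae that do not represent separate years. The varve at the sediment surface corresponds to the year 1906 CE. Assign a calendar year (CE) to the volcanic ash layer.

1859 CE

The volcanic ash layer sits at varve 407 from the core base, so 464 − 407 = 57 varves formed after it.
Excluding 10 false varves: 57 − 10 = 47.
The varve at the sediment surface is 1906 CE, so the volcanic ash layer dates to 1906 − 47 = 1859 CE.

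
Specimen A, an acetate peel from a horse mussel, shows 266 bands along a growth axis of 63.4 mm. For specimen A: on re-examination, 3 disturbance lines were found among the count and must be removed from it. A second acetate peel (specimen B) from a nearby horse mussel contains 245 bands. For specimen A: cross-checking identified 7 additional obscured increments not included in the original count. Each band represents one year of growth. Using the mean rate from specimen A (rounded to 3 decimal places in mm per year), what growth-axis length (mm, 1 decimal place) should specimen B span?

57.6 mm

Specimen A: true band count = 266 − 3 + 7 = 270.
A: Extension rate ≈ 63.4 / 270 = 0.235 mm/year.
B's length ≈ 0.235 × 245 = 57.6 mm.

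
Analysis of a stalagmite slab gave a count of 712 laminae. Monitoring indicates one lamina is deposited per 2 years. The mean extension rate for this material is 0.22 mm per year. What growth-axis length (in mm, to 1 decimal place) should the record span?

712 laminae at 2 years each span 712 × 2 = 1424 years.
1424 years at 0.22 mm/year gives 0.22 × 1424 = 313.3 mm.

313.3 mm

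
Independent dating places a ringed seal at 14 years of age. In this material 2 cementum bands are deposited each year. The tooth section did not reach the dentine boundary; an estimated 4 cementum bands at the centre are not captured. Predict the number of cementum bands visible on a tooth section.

Expected cementum bands: 14 × 2 = 28.
Less the 4 uncaptured cementum bands: 28 − 4 = 24.

24 cementum bands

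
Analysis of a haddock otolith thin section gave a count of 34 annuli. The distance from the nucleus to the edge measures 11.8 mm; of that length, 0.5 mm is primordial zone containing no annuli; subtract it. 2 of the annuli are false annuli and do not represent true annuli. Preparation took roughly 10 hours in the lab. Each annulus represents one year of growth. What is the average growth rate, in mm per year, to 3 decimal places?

After corrections the count is 34 − 2 = 32 annuli.
Removing the 0.5 mm offcut leaves 11.8 − 0.5 = 11.3 mm.
Extension rate ≈ 11.3 / 32 = 0.353 mm per year.

0.353 mm per year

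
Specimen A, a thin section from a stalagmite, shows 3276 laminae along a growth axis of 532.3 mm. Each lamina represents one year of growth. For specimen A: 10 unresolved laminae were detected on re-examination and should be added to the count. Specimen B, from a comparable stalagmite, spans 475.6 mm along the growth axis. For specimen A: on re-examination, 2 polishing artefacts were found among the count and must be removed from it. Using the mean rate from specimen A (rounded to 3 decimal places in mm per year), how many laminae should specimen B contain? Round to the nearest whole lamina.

2936 laminae

Specimen A: correcting the raw count gives 3276 − 2 + 10 = 3284 true laminae.
A: Mean rate = 532.3 mm / 3284 years ≈ 0.162 mm per year.
Specimen B: 475.6 mm / 0.162 mm per year = 2935.80 years ≈ 2936 laminae.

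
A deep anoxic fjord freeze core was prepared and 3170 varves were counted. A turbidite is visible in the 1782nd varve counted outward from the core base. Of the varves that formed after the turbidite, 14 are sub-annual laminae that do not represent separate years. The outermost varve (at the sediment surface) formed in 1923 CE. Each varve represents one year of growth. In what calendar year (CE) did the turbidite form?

Between varve 1782 and the sediment surface there are 3170 − 1782 = 1388 varves.
Removing the 14 false varves leaves 1388 − 14 = 1374 true varves beyond the turbidite.
1923 − 1374 = 549 CE.

549 CE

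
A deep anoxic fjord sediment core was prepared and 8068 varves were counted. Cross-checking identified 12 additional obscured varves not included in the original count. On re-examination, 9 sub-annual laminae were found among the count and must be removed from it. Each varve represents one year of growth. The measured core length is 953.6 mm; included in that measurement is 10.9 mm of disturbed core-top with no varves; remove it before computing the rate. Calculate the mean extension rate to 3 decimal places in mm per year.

0.117 mm per year

Correcting the raw count gives 8068 − 9 + 12 = 8071 true varves.
Removing the 10.9 mm offcut leaves 953.6 − 10.9 = 942.7 mm.
942.7 mm over 8071 years gives 942.7 / 8071 ≈ 0.117 mm per year.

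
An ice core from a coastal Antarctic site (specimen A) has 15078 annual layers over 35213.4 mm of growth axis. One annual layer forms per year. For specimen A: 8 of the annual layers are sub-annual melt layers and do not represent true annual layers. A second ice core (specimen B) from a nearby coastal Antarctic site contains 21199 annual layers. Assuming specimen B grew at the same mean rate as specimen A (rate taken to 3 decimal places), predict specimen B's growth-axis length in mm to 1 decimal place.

Specimen A: true annual layer count = 15078 − 8 = 15070.
A: Mean rate = 35213.4 mm / 15070 years ≈ 2.337 mm/yr.
Length of B = 2.337 × 21199 = 49542.1 mm.

49542.1 mm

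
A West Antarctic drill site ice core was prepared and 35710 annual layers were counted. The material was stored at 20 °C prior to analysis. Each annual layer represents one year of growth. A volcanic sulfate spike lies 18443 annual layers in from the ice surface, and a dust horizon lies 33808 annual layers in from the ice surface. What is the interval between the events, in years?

15365 yr

33808 − 18443 = 15365 annual layers lie between the two events.
At one annual layer per year, 15365 years elapsed between them.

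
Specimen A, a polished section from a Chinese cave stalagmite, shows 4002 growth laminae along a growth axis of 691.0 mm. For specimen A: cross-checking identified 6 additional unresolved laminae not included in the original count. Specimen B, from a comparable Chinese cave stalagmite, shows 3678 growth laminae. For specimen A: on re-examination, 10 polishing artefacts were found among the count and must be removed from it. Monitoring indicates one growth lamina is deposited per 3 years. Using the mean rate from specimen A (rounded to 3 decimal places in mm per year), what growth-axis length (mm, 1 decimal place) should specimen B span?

640.0 mm

Specimen A: true growth lamina count = 4002 − 10 + 6 = 3998.
Specimen A: 3998 growth laminae at 3 years each span 3998 × 3 = 11994 years.
A: 691.0 mm over 11994 years gives 691.0 / 11994 ≈ 0.058 mm/year.
Specimen B: 3678 growth laminae at 3 years each span 3678 × 3 = 11034 years. Length of B = 0.058 × 11034 = 640.0 mm.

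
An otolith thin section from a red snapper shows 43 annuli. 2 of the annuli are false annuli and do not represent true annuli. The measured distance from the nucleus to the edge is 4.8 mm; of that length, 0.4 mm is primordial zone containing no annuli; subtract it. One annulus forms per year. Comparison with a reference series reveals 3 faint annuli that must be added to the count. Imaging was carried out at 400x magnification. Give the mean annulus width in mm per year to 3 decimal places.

Adjusted count: 43 − 2 + 3 = 44 annuli.
The growth record spans 4.8 − 0.4 = 4.4 mm.
Extension rate ≈ 4.4 / 44 = 0.100 mm per year.

0.100 mm per year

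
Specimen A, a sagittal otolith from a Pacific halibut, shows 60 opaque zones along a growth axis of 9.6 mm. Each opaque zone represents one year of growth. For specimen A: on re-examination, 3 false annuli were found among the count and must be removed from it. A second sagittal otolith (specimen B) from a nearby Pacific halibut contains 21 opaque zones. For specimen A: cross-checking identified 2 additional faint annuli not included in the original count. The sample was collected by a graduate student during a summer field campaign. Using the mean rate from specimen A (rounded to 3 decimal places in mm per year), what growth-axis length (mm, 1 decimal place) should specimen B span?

Specimen A: correcting the raw count gives 60 − 3 + 2 = 59 true opaque zones.
A: Mean rate = 9.6 mm / 59 years ≈ 0.163 mm per year.
Length of B = 0.163 × 21 = 3.4 mm.

3.4 mm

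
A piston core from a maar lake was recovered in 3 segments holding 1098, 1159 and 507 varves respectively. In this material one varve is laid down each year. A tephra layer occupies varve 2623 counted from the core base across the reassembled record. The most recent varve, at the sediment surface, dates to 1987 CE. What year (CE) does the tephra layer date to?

Total varves = 1098 + 1159 + 507 = 2764.
2764 − 2623 = 141 varves lie beyond the tephra layer toward the sediment surface.
Counting back 141 years from 1987 CE places the tephra layer in 1987 − 141 = 1846 CE.

1846 CE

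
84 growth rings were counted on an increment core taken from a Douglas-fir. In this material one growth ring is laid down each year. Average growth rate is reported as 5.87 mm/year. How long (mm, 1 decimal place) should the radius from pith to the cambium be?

493.1 mm

84 years of growth are recorded.
Length ≈ 5.87 × 84 = 493.1 mm.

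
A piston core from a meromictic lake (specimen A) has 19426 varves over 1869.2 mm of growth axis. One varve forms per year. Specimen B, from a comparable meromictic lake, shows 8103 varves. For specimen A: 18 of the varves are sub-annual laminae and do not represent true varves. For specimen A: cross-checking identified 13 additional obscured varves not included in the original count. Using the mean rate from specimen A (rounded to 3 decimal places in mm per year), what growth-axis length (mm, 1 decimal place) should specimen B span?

Specimen A: correcting the raw count gives 19426 − 18 + 13 = 19421 true varves.
A: 1869.2 mm over 19421 years gives 1869.2 / 19421 ≈ 0.096 mm per year.
For B, 0.096 mm/year × 8103 years = 777.9 mm.

777.9 mm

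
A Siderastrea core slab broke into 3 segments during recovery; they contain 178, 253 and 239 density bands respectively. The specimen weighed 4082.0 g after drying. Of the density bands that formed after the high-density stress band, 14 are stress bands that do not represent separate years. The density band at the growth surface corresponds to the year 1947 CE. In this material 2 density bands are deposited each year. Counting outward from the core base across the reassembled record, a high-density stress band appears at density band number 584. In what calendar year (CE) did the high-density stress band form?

1911 CE

Total density bands = 178 + 253 + 239 = 670.
Between density band 584 and the growth surface there are 670 − 584 = 86 density bands.
86 − 14 false = 72 true density bands after the high-density stress band.
Dividing by 2 density bands per year: 72 / 2 = 36 years.
The density band at the growth surface is 1947 CE, so the high-density stress band dates to 1947 − 36 = 1911 CE.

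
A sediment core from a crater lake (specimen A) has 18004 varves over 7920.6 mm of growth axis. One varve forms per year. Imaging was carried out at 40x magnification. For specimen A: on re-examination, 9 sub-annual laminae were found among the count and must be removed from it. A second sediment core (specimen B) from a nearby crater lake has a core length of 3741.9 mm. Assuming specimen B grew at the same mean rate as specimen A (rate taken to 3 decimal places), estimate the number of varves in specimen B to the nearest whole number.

8504 varves

Specimen A: correcting the raw count gives 18004 − 9 = 17995 true varves.
A: Extension rate ≈ 7920.6 / 17995 = 0.440 mm/year.
Specimen B: 3741.9 mm / 0.440 mm per year = 8504.32 years ≈ 8504 varves.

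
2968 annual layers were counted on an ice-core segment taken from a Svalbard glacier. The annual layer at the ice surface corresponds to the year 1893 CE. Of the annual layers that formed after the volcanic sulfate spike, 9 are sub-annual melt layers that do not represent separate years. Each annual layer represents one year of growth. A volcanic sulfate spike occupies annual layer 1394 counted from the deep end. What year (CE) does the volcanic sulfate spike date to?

328 CE

2968 − 1394 = 1574 annual layers lie beyond the volcanic sulfate spike toward the ice surface.
Removing the 9 false annual layers leaves 1574 − 9 = 1565 true annual layers beyond the volcanic sulfate spike.
Counting back 1565 years from 1893 CE places the volcanic sulfate spike in 1893 − 1565 = 328 CE.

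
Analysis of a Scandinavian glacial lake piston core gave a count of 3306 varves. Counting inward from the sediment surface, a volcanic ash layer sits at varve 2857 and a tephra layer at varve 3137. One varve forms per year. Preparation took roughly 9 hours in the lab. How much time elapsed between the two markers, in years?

Separation: 3137 − 2857 = 280 varves.
At one varve per year, 280 years elapsed between them.

280 yr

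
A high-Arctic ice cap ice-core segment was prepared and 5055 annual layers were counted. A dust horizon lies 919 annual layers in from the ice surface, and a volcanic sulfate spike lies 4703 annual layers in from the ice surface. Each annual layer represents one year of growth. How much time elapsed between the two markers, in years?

Separation: 4703 − 919 = 3784 annual layers.
At one annual layer per year, 3784 years elapsed between them.

3784 years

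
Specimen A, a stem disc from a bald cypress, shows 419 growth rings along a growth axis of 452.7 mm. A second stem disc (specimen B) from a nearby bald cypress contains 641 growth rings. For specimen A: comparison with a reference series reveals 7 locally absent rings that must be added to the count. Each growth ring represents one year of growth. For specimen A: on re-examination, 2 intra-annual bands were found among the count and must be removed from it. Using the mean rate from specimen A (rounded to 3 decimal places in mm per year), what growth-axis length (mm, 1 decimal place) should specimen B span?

684.6 mm

Specimen A: adjusted count: 419 − 2 + 7 = 424 growth rings.
A: 452.7 mm over 424 years gives 452.7 / 424 ≈ 1.068 mm/yr.
For B, 1.068 mm/year × 641 years = 684.6 mm.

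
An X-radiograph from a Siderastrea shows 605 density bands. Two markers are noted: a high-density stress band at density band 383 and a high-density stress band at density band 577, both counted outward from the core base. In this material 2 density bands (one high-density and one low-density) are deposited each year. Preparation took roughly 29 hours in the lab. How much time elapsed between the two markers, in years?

97 years

Separation: 577 − 383 = 194 density bands.
194 density bands at 2 per year is 194 / 2 = 97 years.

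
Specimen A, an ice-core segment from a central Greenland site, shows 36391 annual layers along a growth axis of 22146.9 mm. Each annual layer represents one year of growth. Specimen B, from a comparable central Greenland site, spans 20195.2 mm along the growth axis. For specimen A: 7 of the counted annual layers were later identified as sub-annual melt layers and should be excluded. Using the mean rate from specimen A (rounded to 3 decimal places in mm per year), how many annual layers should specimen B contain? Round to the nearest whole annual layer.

33161 annual layers

Specimen A: after corrections the count is 36391 − 7 = 36384 annual layers.
A: 22146.9 mm over 36384 years gives 22146.9 / 36384 ≈ 0.609 mm per year.
Specimen B: 20195.2 mm / 0.609 mm per year = 33161.25 years ≈ 33161 annual layers.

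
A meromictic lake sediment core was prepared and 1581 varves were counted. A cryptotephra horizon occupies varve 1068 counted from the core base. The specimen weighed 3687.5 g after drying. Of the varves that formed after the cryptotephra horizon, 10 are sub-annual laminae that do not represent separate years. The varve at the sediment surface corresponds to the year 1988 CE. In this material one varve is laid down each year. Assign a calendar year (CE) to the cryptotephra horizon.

Between varve 1068 and the sediment surface there are 1581 − 1068 = 513 varves.
Excluding 10 false varves: 513 − 10 = 503.
The varve at the sediment surface is 1988 CE, so the cryptotephra horizon dates to 1988 − 503 = 1485 CE.

1485 CE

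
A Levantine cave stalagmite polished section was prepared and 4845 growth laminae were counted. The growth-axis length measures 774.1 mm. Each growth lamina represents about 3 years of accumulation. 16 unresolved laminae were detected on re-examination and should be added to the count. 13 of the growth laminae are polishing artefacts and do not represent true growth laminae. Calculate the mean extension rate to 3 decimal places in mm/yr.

0.053 mm/yr

True growth lamina count = 4845 − 13 + 16 = 4848.
Multiplying by 3 years per growth lamina: 4848 × 3 = 14544 years.
Mean rate = 774.1 mm / 14544 years ≈ 0.053 mm/yr.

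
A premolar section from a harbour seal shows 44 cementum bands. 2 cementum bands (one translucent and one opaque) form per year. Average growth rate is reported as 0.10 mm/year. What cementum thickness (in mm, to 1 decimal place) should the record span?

2.2 mm

Dividing by 2 cementum bands per year: 44 / 2 = 22 years.
22 years at 0.10 mm/year gives 0.10 × 22 = 2.2 mm.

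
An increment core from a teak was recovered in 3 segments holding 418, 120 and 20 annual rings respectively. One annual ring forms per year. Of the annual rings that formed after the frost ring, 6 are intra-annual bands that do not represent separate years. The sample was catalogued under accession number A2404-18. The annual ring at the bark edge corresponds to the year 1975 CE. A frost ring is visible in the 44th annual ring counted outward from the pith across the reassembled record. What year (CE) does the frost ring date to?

Total annual rings = 418 + 120 + 20 = 558.
Between annual ring 44 and the bark edge there are 558 − 44 = 514 annual rings.
Removing the 6 false annual rings leaves 514 − 6 = 508 true annual rings beyond the frost ring.
Counting back 508 years from 1975 CE places the frost ring in 1975 − 508 = 1467 CE.

1467 CE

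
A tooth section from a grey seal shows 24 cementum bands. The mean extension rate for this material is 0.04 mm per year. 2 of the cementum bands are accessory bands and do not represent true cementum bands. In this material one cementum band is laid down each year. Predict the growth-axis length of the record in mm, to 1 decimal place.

Correcting the raw count gives 24 − 2 = 22 true cementum bands.
Length ≈ 0.04 × 22 = 0.9 mm.

0.9 mm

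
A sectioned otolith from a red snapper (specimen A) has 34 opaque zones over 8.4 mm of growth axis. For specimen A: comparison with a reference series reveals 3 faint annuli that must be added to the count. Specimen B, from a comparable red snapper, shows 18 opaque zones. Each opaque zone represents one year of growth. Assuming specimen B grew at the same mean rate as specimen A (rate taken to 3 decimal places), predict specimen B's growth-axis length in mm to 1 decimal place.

4.1 mm

Specimen A: true opaque zone count = 34 + 3 = 37.
A: Mean rate = 8.4 mm / 37 years ≈ 0.227 mm per year.
For B, 0.227 mm/year × 18 years = 4.1 mm.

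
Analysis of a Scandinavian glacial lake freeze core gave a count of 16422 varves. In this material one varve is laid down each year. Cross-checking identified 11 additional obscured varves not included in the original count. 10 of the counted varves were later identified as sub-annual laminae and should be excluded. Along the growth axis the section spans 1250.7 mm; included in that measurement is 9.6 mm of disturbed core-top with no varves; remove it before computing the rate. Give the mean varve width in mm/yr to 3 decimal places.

Correcting the raw count gives 16422 − 10 + 11 = 16423 true varves.
The growth record spans 1250.7 − 9.6 = 1241.1 mm.
1241.1 mm over 16423 years gives 1241.1 / 16423 ≈ 0.076 mm/yr.

0.076 mm/yr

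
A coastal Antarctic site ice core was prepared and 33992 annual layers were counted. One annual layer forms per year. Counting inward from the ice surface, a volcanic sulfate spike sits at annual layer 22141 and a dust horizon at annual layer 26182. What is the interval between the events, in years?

4041 years

Separation: 26182 − 22141 = 4041 annual layers.
At one annual layer per year, 4041 years elapsed between them.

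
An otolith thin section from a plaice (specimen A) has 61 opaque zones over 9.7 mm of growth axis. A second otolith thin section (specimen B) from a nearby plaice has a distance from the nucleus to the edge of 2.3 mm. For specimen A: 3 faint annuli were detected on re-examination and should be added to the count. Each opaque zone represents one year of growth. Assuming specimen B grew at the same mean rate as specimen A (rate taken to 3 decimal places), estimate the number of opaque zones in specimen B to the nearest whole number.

15 opaque zones

Specimen A: true opaque zone count = 61 + 3 = 64.
A: 9.7 mm over 64 years gives 9.7 / 64 ≈ 0.152 mm per year.
For B, 2.3 / 0.152 = 15.13 years ≈ 15 opaque zones.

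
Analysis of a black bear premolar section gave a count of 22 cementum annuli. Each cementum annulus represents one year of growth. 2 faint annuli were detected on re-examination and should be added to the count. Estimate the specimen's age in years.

24 years

Adjusted count: 22 + 2 = 24 cementum annuli.
At one cementum annulus per year, that is 24 years.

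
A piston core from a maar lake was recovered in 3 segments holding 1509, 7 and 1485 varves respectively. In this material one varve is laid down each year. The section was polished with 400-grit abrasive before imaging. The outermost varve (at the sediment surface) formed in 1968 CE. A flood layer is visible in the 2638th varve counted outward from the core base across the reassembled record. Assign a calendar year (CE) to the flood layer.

1605 CE

Total varves = 1509 + 7 + 1485 = 3001.
The flood layer sits at varve 2638 from the core base, so 3001 − 2638 = 363 varves formed after it.
1968 − 363 = 1605 CE.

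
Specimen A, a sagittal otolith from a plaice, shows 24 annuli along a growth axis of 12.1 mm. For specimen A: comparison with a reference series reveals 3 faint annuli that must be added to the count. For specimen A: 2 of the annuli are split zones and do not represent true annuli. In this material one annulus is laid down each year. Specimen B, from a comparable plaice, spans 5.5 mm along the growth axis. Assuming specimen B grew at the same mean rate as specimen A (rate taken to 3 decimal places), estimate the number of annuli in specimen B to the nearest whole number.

Specimen A: adjusted count: 24 − 2 + 3 = 25 annuli.
A: Extension rate ≈ 12.1 / 25 = 0.484 mm per year.
For B, 5.5 / 0.484 = 11.36 years ≈ 11 annuli.

11 annuli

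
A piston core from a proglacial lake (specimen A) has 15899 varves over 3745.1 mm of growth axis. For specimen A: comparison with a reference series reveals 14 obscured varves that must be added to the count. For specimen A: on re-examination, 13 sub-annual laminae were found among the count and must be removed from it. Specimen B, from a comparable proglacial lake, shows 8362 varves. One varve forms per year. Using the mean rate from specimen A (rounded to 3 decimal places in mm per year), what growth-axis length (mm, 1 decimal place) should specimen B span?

1973.4 mm

Specimen A: adjusted count: 15899 − 13 + 14 = 15900 varves.
A: Mean rate = 3745.1 mm / 15900 years ≈ 0.236 mm/yr.
For B, 0.236 mm/year × 8362 years = 1973.4 mm.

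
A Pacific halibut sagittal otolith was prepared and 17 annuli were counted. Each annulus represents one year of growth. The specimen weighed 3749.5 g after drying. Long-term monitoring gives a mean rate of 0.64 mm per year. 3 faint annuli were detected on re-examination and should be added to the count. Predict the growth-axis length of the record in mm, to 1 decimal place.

12.8 mm

True annulus count = 17 + 3 = 20.
Length ≈ 0.64 × 20 = 12.8 mm.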